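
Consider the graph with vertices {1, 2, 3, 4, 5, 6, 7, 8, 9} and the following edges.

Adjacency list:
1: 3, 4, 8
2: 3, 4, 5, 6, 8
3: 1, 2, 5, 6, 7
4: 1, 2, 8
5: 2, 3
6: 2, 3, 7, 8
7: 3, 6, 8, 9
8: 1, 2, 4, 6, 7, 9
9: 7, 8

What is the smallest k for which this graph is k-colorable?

3

2, 6, 8 form a triangle, so at least 3 colors are needed.
3 colors suffice: color red → {3, 8}; color blue → {1, 2, 7}; color green → {4, 5, 6, 9}. Each edge has distinct colors on its endpoints.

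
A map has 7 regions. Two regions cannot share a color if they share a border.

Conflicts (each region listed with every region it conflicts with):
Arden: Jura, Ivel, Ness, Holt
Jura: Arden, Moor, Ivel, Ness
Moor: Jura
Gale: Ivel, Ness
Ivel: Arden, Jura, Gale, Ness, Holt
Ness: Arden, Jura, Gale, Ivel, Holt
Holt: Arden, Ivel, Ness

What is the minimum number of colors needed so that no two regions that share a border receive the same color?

4

Arden, Ivel, Ness, Holt pairwise conflict, so at least 4 colors are needed.
4 colors suffice: color 1 → {Moor, Ness}; color 2 → {Ivel}; color 3 → {Jura, Gale, Holt}; color 4 → {Arden}. Every pair that conflicts lands in different colors.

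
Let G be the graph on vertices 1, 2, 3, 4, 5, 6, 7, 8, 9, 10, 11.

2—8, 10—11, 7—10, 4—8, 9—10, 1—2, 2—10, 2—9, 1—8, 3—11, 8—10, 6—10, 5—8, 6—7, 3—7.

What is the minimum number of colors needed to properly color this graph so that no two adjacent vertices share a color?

6, 7, 10 form a triangle, so at least 3 colors are needed.
One proper 3-coloring: 1=red, 2=green, 3=red, 4=red, 5=red, 6=green, 7=blue, 8=blue, 9=blue, 10=red, 11=blue. Every edge joins two different colors.

3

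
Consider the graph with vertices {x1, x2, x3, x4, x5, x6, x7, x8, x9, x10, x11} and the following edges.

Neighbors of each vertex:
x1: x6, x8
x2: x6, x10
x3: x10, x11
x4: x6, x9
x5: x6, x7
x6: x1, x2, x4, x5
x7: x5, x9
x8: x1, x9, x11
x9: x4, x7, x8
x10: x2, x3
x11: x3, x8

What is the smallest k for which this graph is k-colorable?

The cycle x8-x1-x6-x4-x9-x8 has odd length 5, so it cannot be 2-colored; at least 3 colors are needed.
One proper 3-coloring: x1=B, x2=B, x3=G, x4=G, x5=B, x6=R, x7=R, x8=R, x9=B, x10=R, x11=B. Every edge joins two different colors.

3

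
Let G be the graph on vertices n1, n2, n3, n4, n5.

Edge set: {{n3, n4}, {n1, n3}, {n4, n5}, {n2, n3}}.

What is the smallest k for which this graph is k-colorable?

n3 and n4 are adjacent, so at least 2 colors are needed.
2 colors suffice: color 1 → {n3, n5}; color 2 → {n1, n2, n4}. Every edge joins two different colors.

2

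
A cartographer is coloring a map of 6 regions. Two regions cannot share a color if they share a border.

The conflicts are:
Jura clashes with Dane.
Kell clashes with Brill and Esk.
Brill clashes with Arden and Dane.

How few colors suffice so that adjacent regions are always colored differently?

2

Brill and Arden conflict, so at least 2 colors are needed.
2 colors suffice: Jura=1, Kell=2, Brill=1, Arden=2, Dane=2, Esk=1. Every pair that conflicts lands in different colors.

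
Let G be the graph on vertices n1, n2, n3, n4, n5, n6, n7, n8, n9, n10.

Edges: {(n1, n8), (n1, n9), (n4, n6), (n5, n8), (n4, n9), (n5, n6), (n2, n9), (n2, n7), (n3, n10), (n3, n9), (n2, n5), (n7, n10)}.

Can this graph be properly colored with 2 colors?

The cycle n7-n10-n3-n9-n2-n7 has odd length 5, so it cannot be 2-colored; at least 3 colors are needed.
So 2 colors are not enough.

No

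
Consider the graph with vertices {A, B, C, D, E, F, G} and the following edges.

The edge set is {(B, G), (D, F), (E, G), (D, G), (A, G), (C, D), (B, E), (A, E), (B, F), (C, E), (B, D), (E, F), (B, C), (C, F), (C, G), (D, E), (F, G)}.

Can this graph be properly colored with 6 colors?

Yes

The chromatic number is 6. B, C, D, E, F, G are mutually adjacent (a clique of size 6), so at least 6 colors are needed.
6 colors suffice: A=3, B=6, C=3, D=4, E=2, F=5, G=1.
That is already a proper 6-coloring.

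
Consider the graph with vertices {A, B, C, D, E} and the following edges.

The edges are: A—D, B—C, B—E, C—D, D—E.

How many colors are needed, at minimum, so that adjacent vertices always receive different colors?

B and E are adjacent, so at least 2 colors are needed.
2 colors suffice: color 1 → {B, D}; color 2 → {A, C, E}. Each edge has distinct colors on its endpoints.

2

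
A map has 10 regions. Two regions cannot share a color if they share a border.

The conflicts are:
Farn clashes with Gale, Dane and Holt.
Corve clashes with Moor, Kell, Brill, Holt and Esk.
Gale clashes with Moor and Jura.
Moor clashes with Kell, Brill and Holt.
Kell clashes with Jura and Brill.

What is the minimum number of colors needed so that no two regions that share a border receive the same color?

Corve, Moor, Kell, Brill all conflict with each other, so at least 4 colors are needed.
4 colors suffice: color 1 → {Farn, Moor, Jura, Esk}; color 2 → {Corve, Gale, Dane}; color 3 → {Kell, Holt}; color 4 → {Brill}. No two conflicting regions share a color.

4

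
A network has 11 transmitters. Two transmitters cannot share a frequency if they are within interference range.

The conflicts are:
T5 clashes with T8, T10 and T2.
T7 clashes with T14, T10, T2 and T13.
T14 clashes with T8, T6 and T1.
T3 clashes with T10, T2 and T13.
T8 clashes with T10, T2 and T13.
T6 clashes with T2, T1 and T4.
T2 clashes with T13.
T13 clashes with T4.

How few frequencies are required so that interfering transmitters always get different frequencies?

T14, T6, T1 all conflict with each other, so at least 3 frequencies are needed.
3 frequencies suffice: T5=3, T7=2, T14=1, T3=2, T8=2, T10=1, T6=2, T2=1, T13=3, T1=3, T4=1. No two conflicting transmitters share a frequency.

3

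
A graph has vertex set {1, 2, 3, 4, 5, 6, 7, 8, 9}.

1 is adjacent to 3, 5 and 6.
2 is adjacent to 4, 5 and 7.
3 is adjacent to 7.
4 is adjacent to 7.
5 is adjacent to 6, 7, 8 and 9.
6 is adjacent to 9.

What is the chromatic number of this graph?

1, 5, 6 are mutually adjacent, so at least 3 colors are needed.
3 colors suffice: 1=green, 2=green, 3=red, 4=red, 5=red, 6=blue, 7=blue, 8=blue, 9=green. Each edge has distinct colors on its endpoints.

3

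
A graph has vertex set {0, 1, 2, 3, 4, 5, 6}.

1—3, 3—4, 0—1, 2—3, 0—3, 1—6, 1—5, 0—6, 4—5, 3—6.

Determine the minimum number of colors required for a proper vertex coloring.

4

0, 1, 3, 6 are pairwise adjacent (a clique of size 4), so at least 4 colors are needed.
4 colors suffice: color a → {3, 5}; color b → {1, 2, 4}; color c → {0}; color d → {6}. Each edge has distinct colors on its endpoints.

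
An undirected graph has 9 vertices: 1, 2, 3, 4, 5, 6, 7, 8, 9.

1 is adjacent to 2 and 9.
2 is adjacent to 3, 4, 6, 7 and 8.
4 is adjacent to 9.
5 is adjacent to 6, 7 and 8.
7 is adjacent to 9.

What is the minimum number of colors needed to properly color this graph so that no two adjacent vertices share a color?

5 and 7 are adjacent, so at least 2 colors are needed.
A valid assignment using 2 colors: 1=blue, 2=red, 3=blue, 4=blue, 5=red, 6=blue, 7=blue, 8=blue, 9=red. Each edge has distinct colors on its endpoints.

2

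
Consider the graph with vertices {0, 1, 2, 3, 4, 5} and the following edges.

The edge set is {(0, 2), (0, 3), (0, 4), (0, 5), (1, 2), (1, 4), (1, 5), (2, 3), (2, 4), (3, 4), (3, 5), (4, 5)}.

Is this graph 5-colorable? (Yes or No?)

Yes

The chromatic number is 4. 0, 2, 3, 4 are mutually adjacent (a clique of size 4), so at least 4 colors are needed.
A valid assignment using 4 colors: 0=d, 1=b, 2=c, 3=b, 4=a, 5=c.
Since 5 ≥ 4, a proper 5-coloring certainly exists.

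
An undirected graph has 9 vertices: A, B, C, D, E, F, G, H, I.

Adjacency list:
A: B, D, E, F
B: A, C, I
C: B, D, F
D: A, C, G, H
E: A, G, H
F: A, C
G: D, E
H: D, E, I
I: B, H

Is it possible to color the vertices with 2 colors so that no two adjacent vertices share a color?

No

The cycle H-D-A-B-I-H has odd length 5, so it cannot be 2-colored; at least 3 colors are needed.
So 2 colors are not enough.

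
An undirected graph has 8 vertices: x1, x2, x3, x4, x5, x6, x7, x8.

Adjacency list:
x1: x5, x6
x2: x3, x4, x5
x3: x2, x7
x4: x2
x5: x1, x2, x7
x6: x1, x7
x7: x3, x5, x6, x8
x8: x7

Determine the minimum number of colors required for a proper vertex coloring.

x1 and x5 are adjacent, so at least 2 colors are needed.
A valid assignment using 2 colors: x1=red, x2=red, x3=blue, x4=blue, x5=blue, x6=blue, x7=red, x8=blue. Every edge joins two different colors.

2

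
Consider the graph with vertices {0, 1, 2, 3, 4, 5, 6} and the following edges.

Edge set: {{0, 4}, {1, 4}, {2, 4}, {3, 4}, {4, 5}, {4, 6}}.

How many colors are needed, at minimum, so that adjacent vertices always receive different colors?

4 and 6 are adjacent, so at least 2 colors are needed.
A valid assignment using 2 colors: 0=b, 1=b, 2=b, 3=b, 4=a, 5=b, 6=b. Every edge joins two different colors.

2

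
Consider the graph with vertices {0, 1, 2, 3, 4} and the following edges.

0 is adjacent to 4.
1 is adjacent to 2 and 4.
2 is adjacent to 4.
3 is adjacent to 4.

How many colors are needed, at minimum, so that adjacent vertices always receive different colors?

3

1, 2, 4 form a triangle, so at least 3 colors are needed.
3 colors suffice: color a → {4}; color b → {0, 1, 3}; color c → {2}. No two adjacent vertices share a color.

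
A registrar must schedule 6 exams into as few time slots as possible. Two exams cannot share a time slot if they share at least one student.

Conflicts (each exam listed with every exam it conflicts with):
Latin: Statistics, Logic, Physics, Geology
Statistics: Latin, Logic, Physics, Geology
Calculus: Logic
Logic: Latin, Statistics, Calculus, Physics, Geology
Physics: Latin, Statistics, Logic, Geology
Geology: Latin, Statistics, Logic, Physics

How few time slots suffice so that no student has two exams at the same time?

5

Latin, Statistics, Logic, Physics, Geology all conflict with each other, so at least 5 time slots are needed.
5 time slots suffice: time slot 1 → {Logic}; time slot 2 → {Latin, Calculus}; time slot 3 → {Physics}; time slot 4 → {Geology}; time slot 5 → {Statistics}. No two conflicting exams share a time slot.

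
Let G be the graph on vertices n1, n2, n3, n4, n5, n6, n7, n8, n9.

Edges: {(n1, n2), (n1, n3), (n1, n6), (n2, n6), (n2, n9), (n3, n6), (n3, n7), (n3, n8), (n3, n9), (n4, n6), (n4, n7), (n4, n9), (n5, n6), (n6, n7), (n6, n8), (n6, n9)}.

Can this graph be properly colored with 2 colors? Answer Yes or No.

n4, n6, n7 form a triangle, so at least 3 colors are needed.
So 2 colors are not enough.

No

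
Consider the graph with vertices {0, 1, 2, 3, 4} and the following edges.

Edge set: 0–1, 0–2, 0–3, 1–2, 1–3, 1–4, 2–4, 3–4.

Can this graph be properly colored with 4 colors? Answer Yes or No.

The chromatic number is 3. 0, 1, 3 form a triangle, so at least 3 colors are needed.
3 colors suffice: color red → {1}; color blue → {2, 3}; color green → {0, 4}.
Since 4 ≥ 3, a proper 4-coloring certainly exists.

Yes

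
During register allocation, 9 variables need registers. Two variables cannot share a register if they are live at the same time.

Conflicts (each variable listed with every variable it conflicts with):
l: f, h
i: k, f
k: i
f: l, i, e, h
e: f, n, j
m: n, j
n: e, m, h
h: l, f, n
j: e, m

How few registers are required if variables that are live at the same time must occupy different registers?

3

l, f, h all conflict with each other, so at least 3 registers are needed.
A valid assignment using 3 registers: l=3, i=2, k=1, f=1, e=2, m=2, n=1, h=2, j=1. No two conflicting variables share a register.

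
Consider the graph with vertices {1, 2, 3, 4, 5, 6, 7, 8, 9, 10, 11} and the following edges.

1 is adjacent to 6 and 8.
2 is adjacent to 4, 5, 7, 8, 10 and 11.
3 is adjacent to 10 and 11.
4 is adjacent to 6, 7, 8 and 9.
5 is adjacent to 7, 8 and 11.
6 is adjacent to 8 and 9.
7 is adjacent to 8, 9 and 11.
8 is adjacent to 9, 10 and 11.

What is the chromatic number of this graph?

2, 5, 7, 8, 11 are pairwise adjacent (a clique of size 5), so at least 5 colors are needed.
5 colors suffice: color red → {3, 8}; color blue → {2, 6}; color green → {1, 7, 10}; color yellow → {4, 11}; color purple → {5, 9}. Every edge joins two different colors.

5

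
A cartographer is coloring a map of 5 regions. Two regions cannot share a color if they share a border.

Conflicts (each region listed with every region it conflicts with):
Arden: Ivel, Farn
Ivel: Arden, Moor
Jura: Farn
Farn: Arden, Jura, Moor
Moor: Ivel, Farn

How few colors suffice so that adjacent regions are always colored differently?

Ivel and Moor conflict, so at least 2 colors are needed.
One proper 2-coloring: Arden=2, Ivel=1, Jura=2, Farn=1, Moor=2. Each listed conflict is separated.

2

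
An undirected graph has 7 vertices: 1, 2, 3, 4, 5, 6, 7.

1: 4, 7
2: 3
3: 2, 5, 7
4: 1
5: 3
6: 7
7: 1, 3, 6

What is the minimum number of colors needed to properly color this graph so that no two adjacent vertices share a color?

2

2 and 3 are adjacent, so at least 2 colors are needed.
2 colors suffice: color a → {1, 3, 6}; color b → {2, 4, 5, 7}. Every edge joins two different colors.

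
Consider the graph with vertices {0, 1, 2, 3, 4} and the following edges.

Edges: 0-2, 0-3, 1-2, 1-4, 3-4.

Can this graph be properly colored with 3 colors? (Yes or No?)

Yes

The chromatic number is 3. The cycle 0-2-1-4-3-0 has odd length 5, so it cannot be 2-colored; at least 3 colors are needed.
3 colors suffice: color red → {1, 3}; color blue → {2, 4}; color green → {0}.
That is already a proper 3-coloring.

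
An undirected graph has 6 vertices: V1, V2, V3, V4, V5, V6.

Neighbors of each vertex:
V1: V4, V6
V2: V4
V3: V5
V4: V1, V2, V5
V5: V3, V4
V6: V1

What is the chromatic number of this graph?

2

V4 and V5 are adjacent, so at least 2 colors are needed.
One proper 2-coloring: V1=2, V2=2, V3=1, V4=1, V5=2, V6=1. No two adjacent vertices share a color.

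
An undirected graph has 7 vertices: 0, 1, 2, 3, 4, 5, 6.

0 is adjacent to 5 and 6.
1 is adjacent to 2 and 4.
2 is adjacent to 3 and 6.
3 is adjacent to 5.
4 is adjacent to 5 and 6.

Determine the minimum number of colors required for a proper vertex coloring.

The cycle 4-5-3-2-1-4 has odd length 5, so it cannot be 2-colored; at least 3 colors are needed.
A valid assignment using 3 colors: 0=b, 1=a, 2=b, 3=c, 4=b, 5=a, 6=a. No two adjacent vertices share a color.

3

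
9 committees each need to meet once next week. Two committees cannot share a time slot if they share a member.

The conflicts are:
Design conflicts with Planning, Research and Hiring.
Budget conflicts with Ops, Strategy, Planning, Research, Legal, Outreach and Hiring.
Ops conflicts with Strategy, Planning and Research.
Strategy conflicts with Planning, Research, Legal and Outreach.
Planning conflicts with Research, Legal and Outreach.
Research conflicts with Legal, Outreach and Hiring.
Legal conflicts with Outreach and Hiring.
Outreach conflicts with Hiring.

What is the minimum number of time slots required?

Budget, Strategy, Planning, Research, Legal, Outreach pairwise conflict, so at least 6 time slots are needed.
6 time slots suffice: time slot 1 → {Research}; time slot 2 → {Design, Budget}; time slot 3 → {Planning, Hiring}; time slot 4 → {Ops, Legal}; time slot 5 → {Outreach}; time slot 6 → {Strategy}. No two conflicting committees share a time slot.

6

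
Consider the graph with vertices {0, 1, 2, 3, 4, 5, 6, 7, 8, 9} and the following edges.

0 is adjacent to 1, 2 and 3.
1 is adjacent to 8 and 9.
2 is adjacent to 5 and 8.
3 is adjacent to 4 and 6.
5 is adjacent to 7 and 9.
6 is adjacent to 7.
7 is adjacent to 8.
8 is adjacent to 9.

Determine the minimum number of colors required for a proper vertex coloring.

3

1, 8, 9 are pairwise adjacent, so at least 3 colors are needed.
3 colors suffice: color a → {0, 4, 5, 6, 8}; color b → {1, 2, 3, 7}; color c → {9}. Each edge has distinct colors on its endpoints.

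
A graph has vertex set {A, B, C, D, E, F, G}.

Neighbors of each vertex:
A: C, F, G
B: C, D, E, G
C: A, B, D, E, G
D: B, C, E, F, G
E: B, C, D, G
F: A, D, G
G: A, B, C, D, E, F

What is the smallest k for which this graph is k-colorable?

B, C, D, E, G form a clique, so at least 5 colors are needed.
5 colors suffice: color 1 → {G}; color 2 → {C, F}; color 3 → {A, D}; color 4 → {B}; color 5 → {E}. Every edge joins two different colors.

5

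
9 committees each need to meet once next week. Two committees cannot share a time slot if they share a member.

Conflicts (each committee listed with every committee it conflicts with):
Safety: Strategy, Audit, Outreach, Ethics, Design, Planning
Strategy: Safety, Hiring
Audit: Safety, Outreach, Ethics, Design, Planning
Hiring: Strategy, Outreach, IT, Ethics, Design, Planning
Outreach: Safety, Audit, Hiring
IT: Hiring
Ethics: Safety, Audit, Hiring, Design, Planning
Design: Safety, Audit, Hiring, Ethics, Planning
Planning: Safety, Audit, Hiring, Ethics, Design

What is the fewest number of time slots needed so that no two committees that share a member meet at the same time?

5

Safety, Audit, Ethics, Design, Planning are mutually in conflict, so at least 5 time slots are needed.
5 time slots suffice: time slot 1 → {Safety, Hiring}; time slot 2 → {Strategy, Outreach, IT, Design}; time slot 3 → {Audit}; time slot 4 → {Ethics}; time slot 5 → {Planning}. Each listed conflict is separated.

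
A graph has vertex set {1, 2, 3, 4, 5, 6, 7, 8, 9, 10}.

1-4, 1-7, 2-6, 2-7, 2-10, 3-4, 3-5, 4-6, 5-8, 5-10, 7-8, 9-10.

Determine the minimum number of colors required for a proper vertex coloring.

The cycle 4-1-7-2-6-4 has odd length 5, so it cannot be 2-colored; at least 3 colors are needed.
3 colors suffice: 1=blue, 2=blue, 3=green, 4=red, 5=blue, 6=green, 7=red, 8=green, 9=blue, 10=red. Every edge joins two different colors.

3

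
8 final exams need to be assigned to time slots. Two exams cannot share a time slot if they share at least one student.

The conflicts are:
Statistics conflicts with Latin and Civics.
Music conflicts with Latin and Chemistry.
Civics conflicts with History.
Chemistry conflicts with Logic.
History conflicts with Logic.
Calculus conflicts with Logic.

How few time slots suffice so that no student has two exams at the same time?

3

The cycle Music-Latin-Statistics-Civics-History-Logic-Chemistry-Music has odd length 7, so it cannot be 2-colored; at least 3 time slots are needed.
Using 3 time slots: Statistics=2, Music=1, Latin=3, Civics=1, Chemistry=2, History=2, Calculus=2, Logic=1. Every pair that conflicts lands in different time slots.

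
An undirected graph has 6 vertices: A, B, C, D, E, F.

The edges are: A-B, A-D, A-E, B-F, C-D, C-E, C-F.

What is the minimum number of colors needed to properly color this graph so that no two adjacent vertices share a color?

3

The cycle D-A-B-F-C-D has odd length 5, so it cannot be 2-colored; at least 3 colors are needed.
3 colors suffice: color red → {A, C}; color blue → {B, D, E}; color green → {F}. No two adjacent vertices share a color.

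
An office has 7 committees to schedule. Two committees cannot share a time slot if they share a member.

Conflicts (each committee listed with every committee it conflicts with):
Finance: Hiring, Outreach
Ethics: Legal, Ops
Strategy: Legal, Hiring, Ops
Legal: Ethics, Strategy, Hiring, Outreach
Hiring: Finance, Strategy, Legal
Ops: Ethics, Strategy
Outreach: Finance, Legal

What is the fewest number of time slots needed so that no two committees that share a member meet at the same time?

Strategy, Legal, Hiring all conflict with each other, so at least 3 time slots are needed.
A valid assignment using 3 time slots: Finance=1, Ethics=2, Strategy=2, Legal=1, Hiring=3, Ops=1, Outreach=2. No two conflicting committees share a time slot.

3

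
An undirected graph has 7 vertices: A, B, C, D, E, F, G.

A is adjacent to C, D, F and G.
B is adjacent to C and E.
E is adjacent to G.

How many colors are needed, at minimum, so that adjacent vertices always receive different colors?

3

The cycle E-G-A-C-B-E has odd length 5, so it cannot be 2-colored; at least 3 colors are needed.
One proper 3-coloring: A=1, B=1, C=2, D=2, E=3, F=2, G=2. No two adjacent vertices share a color.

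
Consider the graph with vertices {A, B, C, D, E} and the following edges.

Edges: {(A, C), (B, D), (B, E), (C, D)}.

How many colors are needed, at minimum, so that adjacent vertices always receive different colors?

B and D are adjacent, so at least 2 colors are needed.
A valid assignment using 2 colors: A=red, B=blue, C=blue, D=red, E=red. Each edge has distinct colors on its endpoints.

2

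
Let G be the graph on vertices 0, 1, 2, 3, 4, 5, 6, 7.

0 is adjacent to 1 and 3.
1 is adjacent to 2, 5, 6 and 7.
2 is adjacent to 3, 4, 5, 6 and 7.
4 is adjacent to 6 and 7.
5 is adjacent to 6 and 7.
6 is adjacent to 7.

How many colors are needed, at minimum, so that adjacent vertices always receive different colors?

5

1, 2, 5, 6, 7 are mutually adjacent (a clique of size 5), so at least 5 colors are needed.
A valid assignment using 5 colors: 0=red, 1=yellow, 2=red, 3=blue, 4=yellow, 5=purple, 6=green, 7=blue. No two adjacent vertices share a color.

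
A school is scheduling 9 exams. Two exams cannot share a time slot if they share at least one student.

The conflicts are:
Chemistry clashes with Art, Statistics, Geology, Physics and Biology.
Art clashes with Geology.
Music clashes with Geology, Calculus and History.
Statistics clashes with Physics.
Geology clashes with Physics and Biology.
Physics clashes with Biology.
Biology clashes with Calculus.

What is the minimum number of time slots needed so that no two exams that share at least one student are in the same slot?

Chemistry, Geology, Physics, Biology pairwise conflict, so at least 4 time slots are needed.
A valid assignment using 4 time slots: Chemistry=1, Art=3, Music=1, Statistics=2, Geology=2, Physics=4, Biology=3, Calculus=2, History=2. Every pair that conflicts lands in different time slots.

4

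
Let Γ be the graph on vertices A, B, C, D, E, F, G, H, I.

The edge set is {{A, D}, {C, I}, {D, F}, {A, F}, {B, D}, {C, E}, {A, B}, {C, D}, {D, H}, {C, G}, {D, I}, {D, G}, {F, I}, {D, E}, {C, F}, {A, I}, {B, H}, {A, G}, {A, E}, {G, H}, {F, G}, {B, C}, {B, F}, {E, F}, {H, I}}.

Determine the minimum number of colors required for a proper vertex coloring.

4

A, D, F, I form a clique, so at least 4 colors are needed.
4 colors suffice: color red → {D}; color blue → {F, H}; color green → {A, C}; color yellow → {B, E, G, I}. Every edge joins two different colors.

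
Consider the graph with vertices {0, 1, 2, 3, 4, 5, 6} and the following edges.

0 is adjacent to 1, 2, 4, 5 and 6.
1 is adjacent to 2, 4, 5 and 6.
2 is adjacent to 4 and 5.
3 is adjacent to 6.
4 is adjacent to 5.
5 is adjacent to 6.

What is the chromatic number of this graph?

0, 1, 2, 4, 5 are mutually adjacent (a clique of size 5), so at least 5 colors are needed.
A valid assignment using 5 colors: 0=green, 1=red, 2=purple, 3=red, 4=yellow, 5=blue, 6=yellow. Every edge joins two different colors.

5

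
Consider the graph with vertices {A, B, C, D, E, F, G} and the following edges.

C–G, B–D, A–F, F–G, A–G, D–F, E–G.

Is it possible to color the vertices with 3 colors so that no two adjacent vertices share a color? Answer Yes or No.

The chromatic number is 3. A, F, G are pairwise adjacent, so at least 3 colors are needed.
One proper 3-coloring: A=green, B=blue, C=blue, D=red, E=blue, F=blue, G=red.
That is already a proper 3-coloring.

Yes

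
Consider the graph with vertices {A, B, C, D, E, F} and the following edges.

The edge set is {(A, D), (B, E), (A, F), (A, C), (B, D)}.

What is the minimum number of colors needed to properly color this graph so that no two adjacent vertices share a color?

A and F are adjacent, so at least 2 colors are needed.
2 colors suffice: A=red, B=red, C=blue, D=blue, E=blue, F=blue. Each edge has distinct colors on its endpoints.

2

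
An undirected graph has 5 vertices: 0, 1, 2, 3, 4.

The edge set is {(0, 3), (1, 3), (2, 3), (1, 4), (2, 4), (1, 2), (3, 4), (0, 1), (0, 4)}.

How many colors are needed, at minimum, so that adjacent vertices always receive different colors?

1, 2, 3, 4 are pairwise adjacent (a clique of size 4), so at least 4 colors are needed.
4 colors suffice: color red → {3}; color blue → {1}; color green → {4}; color yellow → {0, 2}. Each edge has distinct colors on its endpoints.

4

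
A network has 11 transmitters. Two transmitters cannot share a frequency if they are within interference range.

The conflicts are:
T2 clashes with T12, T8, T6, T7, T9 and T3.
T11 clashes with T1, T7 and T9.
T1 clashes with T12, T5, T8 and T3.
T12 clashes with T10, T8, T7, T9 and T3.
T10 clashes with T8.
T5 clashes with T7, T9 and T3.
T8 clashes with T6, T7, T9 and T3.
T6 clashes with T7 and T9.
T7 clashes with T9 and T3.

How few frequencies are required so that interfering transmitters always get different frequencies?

T2, T12, T8, T7, T3 are mutually in conflict, so at least 5 frequencies are needed.
5 frequencies suffice: frequency 1 → {T1, T10, T7}; frequency 2 → {T11, T5, T8}; frequency 3 → {T12, T6}; frequency 4 → {T9, T3}; frequency 5 → {T2}. Each listed conflict is separated.

5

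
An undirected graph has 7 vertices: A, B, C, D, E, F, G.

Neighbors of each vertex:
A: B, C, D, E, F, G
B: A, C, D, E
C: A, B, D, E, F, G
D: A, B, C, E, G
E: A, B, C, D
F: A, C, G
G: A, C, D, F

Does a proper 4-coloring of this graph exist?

No

A, B, C, D, E form a clique, so at least 5 colors are needed.
So 4 colors are not enough.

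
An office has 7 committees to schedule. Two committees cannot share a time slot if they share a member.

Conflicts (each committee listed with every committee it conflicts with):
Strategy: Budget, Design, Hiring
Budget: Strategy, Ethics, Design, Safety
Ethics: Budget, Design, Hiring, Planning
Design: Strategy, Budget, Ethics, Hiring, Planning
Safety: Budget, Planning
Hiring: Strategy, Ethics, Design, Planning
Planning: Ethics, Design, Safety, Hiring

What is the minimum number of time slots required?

4

Ethics, Design, Hiring, Planning are mutually in conflict, so at least 4 time slots are needed.
Using 4 time slots: Strategy=2, Budget=3, Ethics=2, Design=1, Safety=1, Hiring=4, Planning=3. Each listed conflict is separated.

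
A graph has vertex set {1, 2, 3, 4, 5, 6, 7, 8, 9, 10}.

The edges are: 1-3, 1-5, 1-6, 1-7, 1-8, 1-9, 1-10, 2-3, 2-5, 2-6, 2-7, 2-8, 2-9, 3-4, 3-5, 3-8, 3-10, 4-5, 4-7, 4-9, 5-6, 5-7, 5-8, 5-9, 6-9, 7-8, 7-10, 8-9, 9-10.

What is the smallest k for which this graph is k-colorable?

2, 5, 8, 9 are pairwise adjacent (a clique of size 4), so at least 4 colors are needed.
4 colors suffice: color a → {5, 10}; color b → {3, 7, 9}; color c → {1, 2, 4}; color d → {6, 8}. Each edge has distinct colors on its endpoints.

4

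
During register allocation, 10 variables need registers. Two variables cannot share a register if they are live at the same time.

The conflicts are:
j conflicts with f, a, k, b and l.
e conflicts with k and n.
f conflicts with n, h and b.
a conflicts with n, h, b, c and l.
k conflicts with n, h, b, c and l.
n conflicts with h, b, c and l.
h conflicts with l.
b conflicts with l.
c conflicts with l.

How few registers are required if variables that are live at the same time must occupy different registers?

j, a, b, l all conflict with each other, so at least 4 registers are needed.
4 registers suffice: j=1, e=3, f=2, a=2, k=2, n=1, h=4, b=4, c=4, l=3. Each listed conflict is separated.

4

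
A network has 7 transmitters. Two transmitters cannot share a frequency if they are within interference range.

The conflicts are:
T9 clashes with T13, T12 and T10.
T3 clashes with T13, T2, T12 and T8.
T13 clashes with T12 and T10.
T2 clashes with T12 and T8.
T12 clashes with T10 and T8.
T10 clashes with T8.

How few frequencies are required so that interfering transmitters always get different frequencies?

4

T3, T2, T12, T8 pairwise conflict, so at least 4 frequencies are needed.
4 frequencies suffice: frequency 1 → {T12}; frequency 2 → {T3, T10}; frequency 3 → {T13, T8}; frequency 4 → {T9, T2}. Each listed conflict is separated.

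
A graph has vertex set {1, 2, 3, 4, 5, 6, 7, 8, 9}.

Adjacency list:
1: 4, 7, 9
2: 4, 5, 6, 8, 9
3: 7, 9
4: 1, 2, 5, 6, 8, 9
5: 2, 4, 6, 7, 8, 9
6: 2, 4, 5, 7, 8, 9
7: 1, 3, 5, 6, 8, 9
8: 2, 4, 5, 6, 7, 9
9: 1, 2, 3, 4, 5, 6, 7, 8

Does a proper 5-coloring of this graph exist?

No

2, 4, 5, 6, 8, 9 are pairwise adjacent (a clique of size 6), so at least 6 colors are needed.
So 5 colors are not enough.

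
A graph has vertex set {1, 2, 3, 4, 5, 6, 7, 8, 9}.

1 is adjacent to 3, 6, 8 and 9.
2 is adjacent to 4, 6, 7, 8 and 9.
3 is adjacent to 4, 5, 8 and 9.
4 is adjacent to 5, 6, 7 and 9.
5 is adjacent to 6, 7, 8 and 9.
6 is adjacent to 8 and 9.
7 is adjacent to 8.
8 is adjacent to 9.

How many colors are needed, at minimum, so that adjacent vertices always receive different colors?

4

3, 5, 8, 9 are mutually adjacent (a clique of size 4), so at least 4 colors are needed.
4 colors suffice: color a → {4, 8}; color b → {7, 9}; color c → {1, 2, 5}; color d → {3, 6}. No two adjacent vertices share a color.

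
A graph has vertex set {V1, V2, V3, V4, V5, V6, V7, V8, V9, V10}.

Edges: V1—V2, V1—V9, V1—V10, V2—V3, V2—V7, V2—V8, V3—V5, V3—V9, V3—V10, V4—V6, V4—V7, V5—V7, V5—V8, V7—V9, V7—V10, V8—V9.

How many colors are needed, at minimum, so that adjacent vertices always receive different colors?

2

V4 and V6 are adjacent, so at least 2 colors are needed.
One proper 2-coloring: V1=R, V2=B, V3=R, V4=B, V5=B, V6=R, V7=R, V8=R, V9=B, V10=B. No two adjacent vertices share a color.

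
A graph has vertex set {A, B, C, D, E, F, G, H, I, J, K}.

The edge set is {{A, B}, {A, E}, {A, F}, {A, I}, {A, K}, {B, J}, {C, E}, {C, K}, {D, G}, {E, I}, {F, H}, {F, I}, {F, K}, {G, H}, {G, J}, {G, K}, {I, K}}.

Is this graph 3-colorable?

A, F, I, K form a clique, so at least 4 colors are needed.
So 3 colors are not enough.

No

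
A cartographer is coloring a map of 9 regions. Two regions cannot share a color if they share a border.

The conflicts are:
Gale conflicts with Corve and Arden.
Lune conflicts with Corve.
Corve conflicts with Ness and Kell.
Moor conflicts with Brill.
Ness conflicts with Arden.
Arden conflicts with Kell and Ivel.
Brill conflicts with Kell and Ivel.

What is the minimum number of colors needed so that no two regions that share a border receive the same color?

Gale and Arden conflict, so at least 2 colors are needed.
2 colors suffice: color 1 → {Corve, Arden, Brill}; color 2 → {Gale, Lune, Moor, Ness, Kell, Ivel}. Each listed conflict is separated.

2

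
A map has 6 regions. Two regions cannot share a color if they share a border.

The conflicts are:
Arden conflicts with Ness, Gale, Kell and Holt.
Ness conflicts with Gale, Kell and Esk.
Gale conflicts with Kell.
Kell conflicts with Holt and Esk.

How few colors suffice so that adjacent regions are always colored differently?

4

Arden, Ness, Gale, Kell are mutually in conflict, so at least 4 colors are needed.
4 colors suffice: Arden=3, Ness=2, Gale=4, Kell=1, Holt=2, Esk=3. No two conflicting regions share a color.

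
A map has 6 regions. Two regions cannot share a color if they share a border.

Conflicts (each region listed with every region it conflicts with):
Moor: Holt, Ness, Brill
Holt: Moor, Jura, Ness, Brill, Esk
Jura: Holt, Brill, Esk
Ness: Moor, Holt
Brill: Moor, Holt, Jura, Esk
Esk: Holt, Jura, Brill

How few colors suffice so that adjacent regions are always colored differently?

Holt, Jura, Brill, Esk pairwise conflict, so at least 4 colors are needed.
4 colors suffice: Moor=3, Holt=1, Jura=3, Ness=2, Brill=2, Esk=4. No two conflicting regions share a color.

4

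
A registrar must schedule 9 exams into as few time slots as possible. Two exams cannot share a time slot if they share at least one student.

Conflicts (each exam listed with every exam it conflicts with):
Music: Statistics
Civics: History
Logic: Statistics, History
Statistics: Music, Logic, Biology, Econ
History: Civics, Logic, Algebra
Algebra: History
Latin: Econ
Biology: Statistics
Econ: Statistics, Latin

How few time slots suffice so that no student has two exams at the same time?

Logic and Statistics conflict, so at least 2 time slots are needed.
2 time slots suffice: Music=2, Civics=2, Logic=2, Statistics=1, History=1, Algebra=2, Latin=1, Biology=2, Econ=2. Every pair that conflicts lands in different time slots.

2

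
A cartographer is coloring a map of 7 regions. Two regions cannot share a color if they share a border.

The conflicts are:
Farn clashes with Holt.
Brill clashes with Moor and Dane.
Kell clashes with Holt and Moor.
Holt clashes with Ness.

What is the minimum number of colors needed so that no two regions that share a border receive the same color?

2

Brill and Moor conflict, so at least 2 colors are needed.
A valid assignment using 2 colors: Farn=2, Brill=2, Kell=2, Holt=1, Moor=1, Ness=2, Dane=1. Each listed conflict is separated.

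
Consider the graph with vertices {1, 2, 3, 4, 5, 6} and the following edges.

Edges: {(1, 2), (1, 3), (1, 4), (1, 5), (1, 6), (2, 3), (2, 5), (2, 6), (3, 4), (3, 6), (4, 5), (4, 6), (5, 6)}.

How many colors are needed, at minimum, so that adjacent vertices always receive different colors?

1, 2, 5, 6 are mutually adjacent (a clique of size 4), so at least 4 colors are needed.
One proper 4-coloring: 1=a, 2=c, 3=d, 4=c, 5=d, 6=b. Every edge joins two different colors.

4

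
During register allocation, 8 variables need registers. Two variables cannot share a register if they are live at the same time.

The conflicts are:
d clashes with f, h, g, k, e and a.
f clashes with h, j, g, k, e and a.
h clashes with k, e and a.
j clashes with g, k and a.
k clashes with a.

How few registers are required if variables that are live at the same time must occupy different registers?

5

d, f, h, k, a pairwise conflict, so at least 5 registers are needed.
5 registers suffice: register 1 → {f}; register 2 → {d, j}; register 3 → {g, e, a}; register 4 → {h}; register 5 → {k}. Every pair that conflicts lands in different registers.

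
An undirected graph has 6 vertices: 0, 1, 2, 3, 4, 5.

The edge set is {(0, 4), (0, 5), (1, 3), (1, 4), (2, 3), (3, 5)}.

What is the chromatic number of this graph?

The cycle 3-5-0-4-1-3 has odd length 5, so it cannot be 2-colored; at least 3 colors are needed.
One proper 3-coloring: 0=a, 1=b, 2=b, 3=a, 4=c, 5=b. No two adjacent vertices share a color.

3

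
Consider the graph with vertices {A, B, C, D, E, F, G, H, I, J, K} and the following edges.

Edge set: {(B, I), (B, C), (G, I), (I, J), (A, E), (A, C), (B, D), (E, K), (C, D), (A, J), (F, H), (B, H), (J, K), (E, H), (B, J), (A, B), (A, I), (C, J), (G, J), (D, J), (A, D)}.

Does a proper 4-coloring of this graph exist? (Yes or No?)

A, B, C, D, J are pairwise adjacent (a clique of size 5), so at least 5 colors are needed.
So 4 colors are not enough.

No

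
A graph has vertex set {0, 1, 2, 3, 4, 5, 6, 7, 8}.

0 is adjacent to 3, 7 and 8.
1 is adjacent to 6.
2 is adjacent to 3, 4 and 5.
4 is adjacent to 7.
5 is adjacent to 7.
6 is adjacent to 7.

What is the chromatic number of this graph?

The cycle 0-7-5-2-3-0 has odd length 5, so it cannot be 2-colored; at least 3 colors are needed.
3 colors suffice: color red → {1, 2, 7, 8}; color blue → {0, 4, 5, 6}; color green → {3}. No two adjacent vertices share a color.

3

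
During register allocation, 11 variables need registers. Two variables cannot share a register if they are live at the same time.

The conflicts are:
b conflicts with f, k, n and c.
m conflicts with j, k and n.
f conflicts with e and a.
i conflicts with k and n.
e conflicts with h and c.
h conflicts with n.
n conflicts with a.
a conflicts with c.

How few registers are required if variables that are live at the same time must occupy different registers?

The cycle f-e-h-n-b-f has odd length 5, so it cannot be 2-colored; at least 3 registers are needed.
Using 3 registers: b=2, m=2, f=1, i=2, j=1, k=1, e=2, h=3, n=1, a=2, c=1. No two conflicting variables share a register.

3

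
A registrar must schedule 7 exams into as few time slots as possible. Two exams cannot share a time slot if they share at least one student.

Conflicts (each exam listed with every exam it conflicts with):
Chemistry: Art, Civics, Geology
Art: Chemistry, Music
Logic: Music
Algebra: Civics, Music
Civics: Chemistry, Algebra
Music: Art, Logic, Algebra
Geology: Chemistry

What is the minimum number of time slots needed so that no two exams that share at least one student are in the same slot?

3

The cycle Chemistry-Civics-Algebra-Music-Art-Chemistry has odd length 5, so it cannot be 2-colored; at least 3 time slots are needed.
3 time slots suffice: time slot 1 → {Chemistry, Music}; time slot 2 → {Art, Logic, Algebra, Geology}; time slot 3 → {Civics}. Every pair that conflicts lands in different time slots.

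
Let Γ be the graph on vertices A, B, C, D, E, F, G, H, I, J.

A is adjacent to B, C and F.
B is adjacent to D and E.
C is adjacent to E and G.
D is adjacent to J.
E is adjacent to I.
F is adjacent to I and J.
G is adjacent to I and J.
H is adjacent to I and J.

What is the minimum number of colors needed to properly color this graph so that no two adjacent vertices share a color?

3

The cycle G-J-F-A-C-G has odd length 5, so it cannot be 2-colored; at least 3 colors are needed.
One proper 3-coloring: A=3, B=1, C=1, D=2, E=2, F=2, G=2, H=2, I=1, J=1. Each edge has distinct colors on its endpoints.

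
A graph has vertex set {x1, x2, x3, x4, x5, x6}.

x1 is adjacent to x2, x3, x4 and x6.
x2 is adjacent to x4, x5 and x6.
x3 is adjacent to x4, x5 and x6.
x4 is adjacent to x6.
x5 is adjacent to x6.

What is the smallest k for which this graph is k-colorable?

x1, x2, x4, x6 form a clique, so at least 4 colors are needed.
4 colors suffice: color 1 → {x6}; color 2 → {x4, x5}; color 3 → {x2, x3}; color 4 → {x1}. Each edge has distinct colors on its endpoints.

4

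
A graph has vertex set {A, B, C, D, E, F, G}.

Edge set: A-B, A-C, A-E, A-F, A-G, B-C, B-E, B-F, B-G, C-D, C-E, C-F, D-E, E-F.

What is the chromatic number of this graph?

5

A, B, C, E, F are mutually adjacent (a clique of size 5), so at least 5 colors are needed.
5 colors suffice: color red → {C, G}; color blue → {E}; color green → {B, D}; color yellow → {A}; color purple → {F}. Each edge has distinct colors on its endpoints.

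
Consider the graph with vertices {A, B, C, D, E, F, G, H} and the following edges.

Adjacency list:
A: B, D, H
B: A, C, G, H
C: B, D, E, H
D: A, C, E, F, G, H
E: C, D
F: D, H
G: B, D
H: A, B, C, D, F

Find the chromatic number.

3

B, C, H form a triangle, so at least 3 colors are needed.
3 colors suffice: color 1 → {B, D}; color 2 → {E, G, H}; color 3 → {A, C, F}. No two adjacent vertices share a color.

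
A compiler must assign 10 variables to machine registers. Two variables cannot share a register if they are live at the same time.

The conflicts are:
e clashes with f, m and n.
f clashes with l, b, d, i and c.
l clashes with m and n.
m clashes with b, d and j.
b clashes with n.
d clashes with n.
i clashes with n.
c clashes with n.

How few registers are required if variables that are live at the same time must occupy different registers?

2

e and m conflict, so at least 2 registers are needed.
2 registers suffice: register 1 → {f, m, n}; register 2 → {e, l, b, d, j, i, c}. Every pair that conflicts lands in different registers.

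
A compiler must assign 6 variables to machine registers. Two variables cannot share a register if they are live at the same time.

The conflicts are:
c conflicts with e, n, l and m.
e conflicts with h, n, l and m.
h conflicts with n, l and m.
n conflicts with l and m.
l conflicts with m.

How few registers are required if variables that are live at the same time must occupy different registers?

5

e, h, n, l, m all conflict with each other, so at least 5 registers are needed.
A valid assignment using 5 registers: c=5, e=1, h=5, n=2, l=3, m=4. Each listed conflict is separated.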